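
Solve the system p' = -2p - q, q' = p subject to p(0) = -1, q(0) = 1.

p(t) = -e^(-t), q(t) = e^(-t)

Coefficient matrix A = [[-2, -1], [1, 0]].
Characteristic polynomial det(A - λI) = λ^2 + 2λ + 1 = 0.
Single eigenvalue λ = -1 with algebraic multiplicity 2.
Eigenvector v = (-1,1); generalized eigenvector w with (A-λI)w=v is (-2,3).
General solution: e^(-t)[c_1·v + c_2·(t·v + w)].
Applying p(0)=-1, q(0)=1 gives c_1=1, c_2=0.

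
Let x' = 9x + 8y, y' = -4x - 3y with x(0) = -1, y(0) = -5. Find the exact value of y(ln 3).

1425

A = [[9,8],[-4,-3]]; eigenvalues λ = 5, 1.
Eigenvectors: (2,-1) for λ=5, (-1,1) for λ=1.
From the initial condition, c_1 = -6, c_2 = -11.
y(ln 3) = (-6)(3^5)(-1) + (-11)(3^1)(1) = 1425.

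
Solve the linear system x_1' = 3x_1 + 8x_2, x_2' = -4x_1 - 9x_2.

Coefficient matrix A = [[3, 8], [-4, -9]].
Characteristic polynomial det(A - λI) = λ^2 + 6λ + 5 = 0.
Eigenvalues λ = -1, -5.
For λ=-1: (A-λI) row 1 is [4, 8], so an eigenvector is (-2, 1).
For λ=-5: (A-λI) row 1 is [8, 8], so an eigenvector is (-1, 1).
General solution: c_1e^(-t)(-2,1) + c_2e^(-5t)(-1,1).

x_1(t) = -2c_1e^(-t) - c_2e^(-5t), x_2(t) = c_1e^(-t) + c_2e^(-5t)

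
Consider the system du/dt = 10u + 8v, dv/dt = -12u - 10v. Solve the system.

u(t) = 2c_1e^(-2t) + c_2e^(2t), v(t) = -3c_1e^(-2t) - c_2e^(2t)

Coefficient matrix A = [[10, 8], [-12, -10]].
Characteristic polynomial det(A - λI) = λ^2 - 4 = 0.
Eigenvalues λ = -2, 2.
For λ=-2: (A-λI) row 1 is [12, 8], so an eigenvector is (2, -3).
For λ=2: (A-λI) row 1 is [8, 8], so an eigenvector is (1, -1).
General solution: c_1e^(-2t)(2,-3) + c_2e^(2t)(1,-1).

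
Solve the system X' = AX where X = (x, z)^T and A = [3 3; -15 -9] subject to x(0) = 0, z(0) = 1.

x(t) = e^(-3t)sin(3t), z(t) = -2e^(-3t)sin(3t) + e^(-3t)cos(3t)

Coefficient matrix A = [[3, 3], [-15, -9]].
Characteristic polynomial det(A - λI) = λ^2 + 6λ + 18 = 0.
Eigenvalues λ = -3 ± 3i (complex conjugate pair).
For λ=-3+3i: an eigenvector is (-1,2) - i(0,1) = (-1, 2 - i).
A real fundamental pair from Re and Im of e^((-3+3i)t)v: X_1 = e^(-3t)(cos(3t)·(-1,2) + sin(3t)·(0,1)), X_2 = e^(-3t)(sin(3t)·(-1,2) - cos(3t)·(0,1)).
General solution: C_1X_1 + C_2X_2.
Applying x(0)=0, z(0)=1 gives C_1=0, C_2=-1.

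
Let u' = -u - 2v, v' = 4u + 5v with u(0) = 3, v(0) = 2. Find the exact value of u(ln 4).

A = [[-1,-2],[4,5]]; eigenvalues λ = 3, 1.
Eigenvectors: (1,-2) for λ=3, (1,-1) for λ=1.
From the initial condition, c_1 = -5, c_2 = 8.
u(ln 4) = (-5)(4^3)(1) + (8)(4^1)(1) = -288.

-288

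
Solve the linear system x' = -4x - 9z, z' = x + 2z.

Coefficient matrix A = [[-4, -9], [1, 2]].
Characteristic polynomial det(A - λI) = λ^2 + 2λ + 1 = 0.
Single eigenvalue λ = -1 with algebraic multiplicity 2.
Eigenvector v = (-3,1); generalized eigenvector w with (A-λI)w=v is (-2,1).
General solution: e^(-t)[C_1·v + C_2·(t·v + w)].

x(t) = -3C_1e^(-t) - 3C_2te^(-t) - 2C_2e^(-t), z(t) = C_1e^(-t) + C_2te^(-t) + C_2e^(-t)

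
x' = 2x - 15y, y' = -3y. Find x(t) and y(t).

x(t) = 3K_1e^(-3t) + K_2e^(2t), y(t) = K_1e^(-3t)

Coefficient matrix A = [[2, -15], [0, -3]].
Characteristic polynomial det(A - λI) = λ^2 + λ - 6 = 0.
Eigenvalues λ = -3, 2.
For λ=-3: (A-λI) row 1 is [5, -15], so an eigenvector is (3, 1).
For λ=2: (A-λI) row 1 is [0, -15], so an eigenvector is (1, 0).
General solution: K_1e^(-3t)(3,1) + K_2e^(2t)(1,0).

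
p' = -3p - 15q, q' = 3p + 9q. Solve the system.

Coefficient matrix A = [[-3, -15], [3, 9]].
Characteristic polynomial det(A - λI) = λ^2 - 6λ + 18 = 0.
Eigenvalues λ = 3 ± 3i (complex conjugate pair).
For λ=3+3i: an eigenvector is (2,-1) - i(1,0) = (2 - i, -1).
A real fundamental pair from Re and Im of e^((3+3i)t)v: X_1 = e^(3t)(cos(3t)·(2,-1) + sin(3t)·(1,0)), X_2 = e^(3t)(sin(3t)·(2,-1) - cos(3t)·(1,0)).
General solution: c_1X_1 + c_2X_2.

p(t) = c_1e^(3t)sin(3t) + 2c_1e^(3t)cos(3t) + 2c_2e^(3t)sin(3t) - c_2e^(3t)cos(3t), q(t) = -c_1e^(3t)cos(3t) - c_2e^(3t)sin(3t)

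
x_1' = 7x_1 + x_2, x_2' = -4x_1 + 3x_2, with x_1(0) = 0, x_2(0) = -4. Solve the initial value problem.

Coefficient matrix A = [[7, 1], [-4, 3]].
Characteristic polynomial det(A - λI) = λ^2 - 10λ + 25 = 0.
Single eigenvalue λ = 5 with algebraic multiplicity 2.
Eigenvector v = (1,-2); generalized eigenvector w with (A-λI)w=v is (1,-1).
General solution: e^(5t)[c_1·v + c_2·(t·v + w)].
Applying x_1(0)=0, x_2(0)=-4 gives c_1=4, c_2=-4.

x_1(t) = -4te^(5t), x_2(t) = 8te^(5t) - 4e^(5t)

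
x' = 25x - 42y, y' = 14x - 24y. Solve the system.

x(t) = -2C_1e^(4t) + 3C_2e^(-3t), y(t) = -C_1e^(4t) + 2C_2e^(-3t)

Coefficient matrix A = [[25, -42], [14, -24]].
Characteristic polynomial det(A - λI) = λ^2 - λ - 12 = 0.
Eigenvalues λ = 4, -3.
For λ=4: (A-λI) row 1 is [21, -42], so an eigenvector is (-2, -1).
For λ=-3: (A-λI) row 1 is [28, -42], so an eigenvector is (3, 2).
General solution: C_1e^(4t)(-2,-1) + C_2e^(-3t)(3,2).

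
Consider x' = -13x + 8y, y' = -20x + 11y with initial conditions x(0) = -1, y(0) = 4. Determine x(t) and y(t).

Coefficient matrix A = [[-13, 8], [-20, 11]].
Characteristic polynomial det(A - λI) = λ^2 + 2λ + 17 = 0.
Eigenvalues λ = -1 ± 4i (complex conjugate pair).
For λ=-1+4i: an eigenvector is (1,2) - i(1,1) = (1 - i, 2 - i).
A real fundamental pair from Re and Im of e^((-1+4i)t)v: X_1 = e^(-t)(cos(4t)·(1,2) + sin(4t)·(1,1)), X_2 = e^(-t)(sin(4t)·(1,2) - cos(4t)·(1,1)).
General solution: c_1X_1 + c_2X_2.
Applying x(0)=-1, y(0)=4 gives c_1=5, c_2=6.

x(t) = 11e^(-t)sin(4t) - e^(-t)cos(4t), y(t) = 17e^(-t)sin(4t) + 4e^(-t)cos(4t)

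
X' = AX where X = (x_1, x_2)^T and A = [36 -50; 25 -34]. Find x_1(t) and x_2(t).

Coefficient matrix A = [[36, -50], [25, -34]].
Characteristic polynomial det(A - λI) = λ^2 - 2λ + 26 = 0.
Eigenvalues λ = 1 ± 5i (complex conjugate pair).
For λ=1+5i: an eigenvector is (3,2) - i(1,1) = (3 - i, 2 - i).
A real fundamental pair from Re and Im of e^((1+5i)t)v: X_1 = e^(t)(cos(5t)·(3,2) + sin(5t)·(1,1)), X_2 = e^(t)(sin(5t)·(3,2) - cos(5t)·(1,1)).
General solution: K_1X_1 + K_2X_2.

x_1(t) = K_1e^(t)sin(5t) + 3K_1e^(t)cos(5t) + 3K_2e^(t)sin(5t) - K_2e^(t)cos(5t), x_2(t) = K_1e^(t)sin(5t) + 2K_1e^(t)cos(5t) + 2K_2e^(t)sin(5t) - K_2e^(t)cos(5t)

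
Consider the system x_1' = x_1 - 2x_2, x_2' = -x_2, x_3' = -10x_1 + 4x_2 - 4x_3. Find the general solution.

Coefficient matrix A = [[1, -2, 0], [0, -1, 0], [-10, 4, -4]].
det(A - λI) = 0 gives eigenvalues λ = 1, -1, -4.
For λ=1: eigenvector (1,0,-2).
For λ=-1: eigenvector (1,1,-2).
For λ=-4: eigenvector (0,0,1).
General solution: K_1e^(t)(1,0,-2) + K_2e^(-t)(1,1,-2) + K_3e^(-4t)(0,0,1).

x_1(t) = K_1e^(t) + K_2e^(-t), x_2(t) = K_2e^(-t), x_3(t) = -2K_1e^(t) - 2K_2e^(-t) + K_3e^(-4t)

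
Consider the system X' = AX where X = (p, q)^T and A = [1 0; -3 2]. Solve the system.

Coefficient matrix A = [[1, 0], [-3, 2]].
Characteristic polynomial det(A - λI) = λ^2 - 3λ + 2 = 0.
Eigenvalues λ = 2, 1.
For λ=2: (A-λI) row 1 is [-1, 0], so an eigenvector is (0, -1).
For λ=1: (A-λI) row 2 is [-3, 1], so an eigenvector is (1, 3).
General solution: c_1e^(2t)(0,-1) + c_2e^(t)(1,3).

p(t) = c_2e^(t), q(t) = -c_1e^(2t) + 3c_2e^(t)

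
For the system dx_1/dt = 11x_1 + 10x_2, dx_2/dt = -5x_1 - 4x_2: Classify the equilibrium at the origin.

A = [[11,10],[-5,-4]]; det(A-λI) = λ^2 - 7λ + 6.
λ = 6, 1: both positive.

unstable node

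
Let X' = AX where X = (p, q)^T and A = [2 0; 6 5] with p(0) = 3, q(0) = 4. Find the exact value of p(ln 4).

A = [[2,0],[6,5]]; eigenvalues λ = 2, 5.
Eigenvectors: (-1,2) for λ=2, (0,-1) for λ=5.
From the initial condition, c_1 = -3, c_2 = -10.
p(ln 4) = (-3)(4^2)(-1) + (-10)(4^5)(0) = 48.

48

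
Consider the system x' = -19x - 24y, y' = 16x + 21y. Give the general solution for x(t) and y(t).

Coefficient matrix A = [[-19, -24], [16, 21]].
Characteristic polynomial det(A - λI) = λ^2 - 2λ - 15 = 0.
Eigenvalues λ = -3, 5.
For λ=-3: (A-λI) row 1 is [-16, -24], so an eigenvector is (3, -2).
For λ=5: (A-λI) row 1 is [-24, -24], so an eigenvector is (1, -1).
General solution: c_1e^(-3t)(3,-2) + c_2e^(5t)(1,-1).

x(t) = 3c_1e^(-3t) + c_2e^(5t), y(t) = -2c_1e^(-3t) - c_2e^(5t)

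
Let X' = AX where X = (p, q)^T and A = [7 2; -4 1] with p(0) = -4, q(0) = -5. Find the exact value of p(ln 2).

-344

A = [[7,2],[-4,1]]; eigenvalues λ = 3, 5.
Eigenvectors: (1,-2) for λ=3, (-1,1) for λ=5.
From the initial condition, c_1 = 9, c_2 = 13.
p(ln 2) = (9)(2^3)(1) + (13)(2^5)(-1) = -344.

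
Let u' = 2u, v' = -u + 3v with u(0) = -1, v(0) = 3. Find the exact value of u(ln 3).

-9

A = [[2,0],[-1,3]]; eigenvalues λ = 3, 2.
Eigenvectors: (0,-1) for λ=3, (1,1) for λ=2.
From the initial condition, c_1 = -4, c_2 = -1.
u(ln 3) = (-4)(3^3)(0) + (-1)(3^2)(1) = -9.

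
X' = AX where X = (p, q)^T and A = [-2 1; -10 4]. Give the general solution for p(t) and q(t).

p(t) = -K_1e^(t)sin(t) + K_2e^(t)cos(t), q(t) = -3K_1e^(t)sin(t) - K_1e^(t)cos(t) - K_2e^(t)sin(t) + 3K_2e^(t)cos(t)

Coefficient matrix A = [[-2, 1], [-10, 4]].
Characteristic polynomial det(A - λI) = λ^2 - 2λ + 2 = 0.
Eigenvalues λ = 1 ± i (complex conjugate pair).
For λ=1+i: an eigenvector is (0,-1) - i(-1,-3) = (0 + i, -1 + 3i).
A real fundamental pair from Re and Im of e^((1+i)t)v: X_1 = e^(t)(cos(t)·(0,-1) + sin(t)·(-1,-3)), X_2 = e^(t)(sin(t)·(0,-1) - cos(t)·(-1,-3)).
General solution: K_1X_1 + K_2X_2.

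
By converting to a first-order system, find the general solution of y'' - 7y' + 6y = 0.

Let x_1 = y, x_2 = y'. Then x_1' = x_2 and x_2' = -6x_1 + 7x_2.
A = [[0,1],[-6,7]]; det(A-λI) = λ^2 - 7λ + 6.
Eigenvalues λ = 1, 6 with eigenvectors (1,1), (1,6).

y(t) = C_1e^(t) + C_2e^(6t)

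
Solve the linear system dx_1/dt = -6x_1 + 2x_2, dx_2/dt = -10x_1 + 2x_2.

Coefficient matrix A = [[-6, 2], [-10, 2]].
Characteristic polynomial det(A - λI) = λ^2 + 4λ + 8 = 0.
Eigenvalues λ = -2 ± 2i (complex conjugate pair).
For λ=-2+2i: an eigenvector is (-1,-2) - i(0,1) = (-1, -2 - i).
A real fundamental pair from Re and Im of e^((-2+2i)t)v: X_1 = e^(-2t)(cos(2t)·(-1,-2) + sin(2t)·(0,1)), X_2 = e^(-2t)(sin(2t)·(-1,-2) - cos(2t)·(0,1)).
General solution: K_1X_1 + K_2X_2.

x_1(t) = -K_1e^(-2t)cos(2t) - K_2e^(-2t)sin(2t), x_2(t) = K_1e^(-2t)sin(2t) - 2K_1e^(-2t)cos(2t) - 2K_2e^(-2t)sin(2t) - K_2e^(-2t)cos(2t)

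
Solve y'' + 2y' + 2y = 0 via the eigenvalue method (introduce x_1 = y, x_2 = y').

Let x_1 = y, x_2 = y'. Then x_1' = x_2 and x_2' = -2x_1 - 2x_2.
A = [[0,1],[-2,-2]]; det(A-λI) = λ^2 + 2λ + 2.
Eigenvalues λ = -1 ± i.

y(t) = C_1e^(-t)cos(t) + C_2e^(-t)sin(t)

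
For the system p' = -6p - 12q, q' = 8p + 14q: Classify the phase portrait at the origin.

unstable node

A = [[-6,-12],[8,14]]; det(A-λI) = λ^2 - 8λ + 12.
λ = 6, 2: both positive.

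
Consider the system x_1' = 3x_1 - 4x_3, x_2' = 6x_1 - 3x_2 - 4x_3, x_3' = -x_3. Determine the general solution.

x_1(t) = c_2e^(3t) + c_3e^(-t), x_2(t) = -c_1e^(-3t) + c_2e^(3t) + c_3e^(-t), x_3(t) = c_3e^(-t)

Coefficient matrix A = [[3, 0, -4], [6, -3, -4], [0, 0, -1]].
det(A - λI) = 0 gives eigenvalues λ = -3, 3, -1.
For λ=-3: eigenvector (0,-1,0).
For λ=3: eigenvector (1,1,0).
For λ=-1: eigenvector (1,1,1).
General solution: c_1e^(-3t)(0,-1,0) + c_2e^(3t)(1,1,0) + c_3e^(-t)(1,1,1).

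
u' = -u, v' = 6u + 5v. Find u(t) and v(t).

Coefficient matrix A = [[-1, 0], [6, 5]].
Characteristic polynomial det(A - λI) = λ^2 - 4λ - 5 = 0.
Eigenvalues λ = -1, 5.
For λ=-1: (A-λI) row 2 is [6, 6], so an eigenvector is (1, -1).
For λ=5: (A-λI) row 1 is [-6, 0], so an eigenvector is (0, 1).
General solution: C_1e^(-t)(1,-1) + C_2e^(5t)(0,1).

u(t) = C_1e^(-t), v(t) = -C_1e^(-t) + C_2e^(5t)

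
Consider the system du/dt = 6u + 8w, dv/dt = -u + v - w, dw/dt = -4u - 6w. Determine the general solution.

u(t) = C_1e^(-2t) + 2C_3e^(2t), v(t) = C_2e^(t) - C_3e^(2t), w(t) = -C_1e^(-2t) - C_3e^(2t)

Coefficient matrix A = [[6, 0, 8], [-1, 1, -1], [-4, 0, -6]].
det(A - λI) = 0 gives eigenvalues λ = -2, 1, 2.
For λ=-2: eigenvector (1,0,-1).
For λ=1: eigenvector (0,1,0).
For λ=2: eigenvector (2,-1,-1).
General solution: C_1e^(-2t)(1,0,-1) + C_2e^(t)(0,1,0) + C_3e^(2t)(2,-1,-1).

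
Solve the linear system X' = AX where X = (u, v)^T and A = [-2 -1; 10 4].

Coefficient matrix A = [[-2, -1], [10, 4]].
Characteristic polynomial det(A - λI) = λ^2 - 2λ + 2 = 0.
Eigenvalues λ = 1 ± i (complex conjugate pair).
For λ=1+i: an eigenvector is (1,-3) - i(0,1) = (1, -3 - i).
A real fundamental pair from Re and Im of e^((1+i)t)v: X_1 = e^(t)(cos(t)·(1,-3) + sin(t)·(0,1)), X_2 = e^(t)(sin(t)·(1,-3) - cos(t)·(0,1)).
General solution: c_1X_1 + c_2X_2.

u(t) = c_1e^(t)cos(t) + c_2e^(t)sin(t), v(t) = c_1e^(t)sin(t) - 3c_1e^(t)cos(t) - 3c_2e^(t)sin(t) - c_2e^(t)cos(t)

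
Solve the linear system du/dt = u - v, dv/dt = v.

u(t) = c_1e^(t) + c_2te^(t) + 3c_2e^(t), v(t) = -c_2e^(t)

Coefficient matrix A = [[1, -1], [0, 1]].
Characteristic polynomial det(A - λI) = λ^2 - 2λ + 1 = 0.
Single eigenvalue λ = 1 with algebraic multiplicity 2.
Eigenvector v = (1,0); generalized eigenvector w with (A-λI)w=v is (3,-1).
General solution: e^(t)[c_1·v + c_2·(t·v + w)].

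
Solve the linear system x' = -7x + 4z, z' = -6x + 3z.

x(t) = c_1e^(-3t) + 2c_2e^(-t), z(t) = c_1e^(-3t) + 3c_2e^(-t)

Coefficient matrix A = [[-7, 4], [-6, 3]].
Characteristic polynomial det(A - λI) = λ^2 + 4λ + 3 = 0.
Eigenvalues λ = -3, -1.
For λ=-3: (A-λI) row 1 is [-4, 4], so an eigenvector is (1, 1).
For λ=-1: (A-λI) row 1 is [-6, 4], so an eigenvector is (2, 3).
General solution: c_1e^(-3t)(1,1) + c_2e^(-t)(2,3).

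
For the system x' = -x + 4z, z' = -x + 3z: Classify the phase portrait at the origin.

A = [[-1,4],[-1,3]]; det(A-λI) = λ^2 - 2λ + 1.
repeated λ = 1 with a single eigenvector.

unstable improper node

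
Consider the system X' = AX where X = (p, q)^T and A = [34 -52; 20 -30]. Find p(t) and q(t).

p(t) = 2C_1e^(2t)sin(4t) - 3C_1e^(2t)cos(4t) - 3C_2e^(2t)sin(4t) - 2C_2e^(2t)cos(4t), q(t) = C_1e^(2t)sin(4t) - 2C_1e^(2t)cos(4t) - 2C_2e^(2t)sin(4t) - C_2e^(2t)cos(4t)

Coefficient matrix A = [[34, -52], [20, -30]].
Characteristic polynomial det(A - λI) = λ^2 - 4λ + 20 = 0.
Eigenvalues λ = 2 ± 4i (complex conjugate pair).
For λ=2+4i: an eigenvector is (-3,-2) - i(2,1) = (-3 - 2i, -2 - i).
A real fundamental pair from Re and Im of e^((2+4i)t)v: X_1 = e^(2t)(cos(4t)·(-3,-2) + sin(4t)·(2,1)), X_2 = e^(2t)(sin(4t)·(-3,-2) - cos(4t)·(2,1)).
General solution: C_1X_1 + C_2X_2.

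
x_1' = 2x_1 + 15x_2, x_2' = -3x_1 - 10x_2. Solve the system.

x_1(t) = -C_1e^(-4t)sin(3t) + 2C_1e^(-4t)cos(3t) + 2C_2e^(-4t)sin(3t) + C_2e^(-4t)cos(3t), x_2(t) = -C_1e^(-4t)cos(3t) - C_2e^(-4t)sin(3t)

Coefficient matrix A = [[2, 15], [-3, -10]].
Characteristic polynomial det(A - λI) = λ^2 + 8λ + 25 = 0.
Eigenvalues λ = -4 ± 3i (complex conjugate pair).
For λ=-4+3i: an eigenvector is (2,-1) - i(-1,0) = (2 + i, -1).
A real fundamental pair from Re and Im of e^((-4+3i)t)v: X_1 = e^(-4t)(cos(3t)·(2,-1) + sin(3t)·(-1,0)), X_2 = e^(-4t)(sin(3t)·(2,-1) - cos(3t)·(-1,0)).
General solution: C_1X_1 + C_2X_2.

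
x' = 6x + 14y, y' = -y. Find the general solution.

Coefficient matrix A = [[6, 14], [0, -1]].
Characteristic polynomial det(A - λI) = λ^2 - 5λ - 6 = 0.
Eigenvalues λ = -1, 6.
For λ=-1: (A-λI) row 1 is [7, 14], so an eigenvector is (2, -1).
For λ=6: (A-λI) row 1 is [0, 14], so an eigenvector is (-1, 0).
General solution: c_1e^(-t)(2,-1) + c_2e^(6t)(-1,0).

x(t) = 2c_1e^(-t) - c_2e^(6t), y(t) = -c_1e^(-t)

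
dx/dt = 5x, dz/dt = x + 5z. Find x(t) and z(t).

Coefficient matrix A = [[5, 0], [1, 5]].
Characteristic polynomial det(A - λI) = λ^2 - 10λ + 25 = 0.
Single eigenvalue λ = 5 with algebraic multiplicity 2.
Eigenvector v = (0,1); generalized eigenvector w with (A-λI)w=v is (1,-3).
General solution: e^(5t)[K_1·v + K_2·(t·v + w)].

x(t) = K_2e^(5t), z(t) = K_1e^(5t) + K_2te^(5t) - 3K_2e^(5t)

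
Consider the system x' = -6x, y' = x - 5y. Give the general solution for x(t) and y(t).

x(t) = C_2e^(-6t), y(t) = C_1e^(-5t) - C_2e^(-6t)

Coefficient matrix A = [[-6, 0], [1, -5]].
Characteristic polynomial det(A - λI) = λ^2 + 11λ + 30 = 0.
Eigenvalues λ = -5, -6.
For λ=-5: (A-λI) row 1 is [-1, 0], so an eigenvector is (0, 1).
For λ=-6: (A-λI) row 2 is [1, 1], so an eigenvector is (1, -1).
General solution: C_1e^(-5t)(0,1) + C_2e^(-6t)(1,-1).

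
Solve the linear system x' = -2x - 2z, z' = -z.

x(t) = C_1e^(-2t) - 2C_2e^(-t), z(t) = C_2e^(-t)

Coefficient matrix A = [[-2, -2], [0, -1]].
Characteristic polynomial det(A - λI) = λ^2 + 3λ + 2 = 0.
Eigenvalues λ = -2, -1.
For λ=-2: (A-λI) row 1 is [0, -2], so an eigenvector is (1, 0).
For λ=-1: (A-λI) row 1 is [-1, -2], so an eigenvector is (-2, 1).
General solution: C_1e^(-2t)(1,0) + C_2e^(-t)(-2,1).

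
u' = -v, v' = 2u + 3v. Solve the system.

u(t) = -K_1e^(2t) + K_2e^(t), v(t) = 2K_1e^(2t) - K_2e^(t)

Coefficient matrix A = [[0, -1], [2, 3]].
Characteristic polynomial det(A - λI) = λ^2 - 3λ + 2 = 0.
Eigenvalues λ = 2, 1.
For λ=2: (A-λI) row 1 is [-2, -1], so an eigenvector is (-1, 2).
For λ=1: (A-λI) row 1 is [-1, -1], so an eigenvector is (1, -1).
General solution: K_1e^(2t)(-1,2) + K_2e^(t)(1,-1).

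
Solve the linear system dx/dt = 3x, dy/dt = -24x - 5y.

x(t) = c_2e^(3t), y(t) = c_1e^(-5t) - 3c_2e^(3t)

Coefficient matrix A = [[3, 0], [-24, -5]].
Characteristic polynomial det(A - λI) = λ^2 + 2λ - 15 = 0.
Eigenvalues λ = -5, 3.
For λ=-5: (A-λI) row 1 is [8, 0], so an eigenvector is (0, 1).
For λ=3: (A-λI) row 2 is [-24, -8], so an eigenvector is (1, -3).
General solution: c_1e^(-5t)(0,1) + c_2e^(3t)(1,-3).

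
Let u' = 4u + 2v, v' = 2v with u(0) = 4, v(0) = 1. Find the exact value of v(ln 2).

4

A = [[4,2],[0,2]]; eigenvalues λ = 4, 2.
Eigenvectors: (1,0) for λ=4, (-1,1) for λ=2.
From the initial condition, c_1 = 5, c_2 = 1.
v(ln 2) = (5)(2^4)(0) + (1)(2^2)(1) = 4.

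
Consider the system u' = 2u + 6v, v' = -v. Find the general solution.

Coefficient matrix A = [[2, 6], [0, -1]].
Characteristic polynomial det(A - λI) = λ^2 - λ - 2 = 0.
Eigenvalues λ = -1, 2.
For λ=-1: (A-λI) row 1 is [3, 6], so an eigenvector is (-2, 1).
For λ=2: (A-λI) row 1 is [0, 6], so an eigenvector is (-1, 0).
General solution: c_1e^(-t)(-2,1) + c_2e^(2t)(-1,0).

u(t) = -2c_1e^(-t) - c_2e^(2t), v(t) = c_1e^(-t)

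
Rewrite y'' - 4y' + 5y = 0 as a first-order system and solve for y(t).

Let x_1 = y, x_2 = y'. Then x_1' = x_2 and x_2' = -5x_1 + 4x_2.
A = [[0,1],[-5,4]]; det(A-λI) = λ^2 - 4λ + 5.
Eigenvalues λ = 2 ± i.

y(t) = K_1e^(2t)cos(t) + K_2e^(2t)sin(t)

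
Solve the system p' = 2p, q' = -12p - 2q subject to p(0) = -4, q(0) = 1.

p(t) = -4e^(2t), q(t) = 12e^(2t) - 11e^(-2t)

Coefficient matrix A = [[2, 0], [-12, -2]].
Characteristic polynomial det(A - λI) = λ^2 - 4 = 0.
Eigenvalues λ = 2, -2.
For λ=2: (A-λI) row 2 is [-12, -4], so an eigenvector is (-1, 3).
For λ=-2: (A-λI) row 1 is [4, 0], so an eigenvector is (0, 1).
General solution: K_1e^(2t)(-1,3) + K_2e^(-2t)(0,1).
Applying p(0)=-4, q(0)=1 gives K_1=4, K_2=-11.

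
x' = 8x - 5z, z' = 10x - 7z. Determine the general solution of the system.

Coefficient matrix A = [[8, -5], [10, -7]].
Characteristic polynomial det(A - λI) = λ^2 - λ - 6 = 0.
Eigenvalues λ = 3, -2.
For λ=3: (A-λI) row 1 is [5, -5], so an eigenvector is (1, 1).
For λ=-2: (A-λI) row 1 is [10, -5], so an eigenvector is (-1, -2).
General solution: c_1e^(3t)(1,1) + c_2e^(-2t)(-1,-2).

x(t) = c_1e^(3t) - c_2e^(-2t), z(t) = c_1e^(3t) - 2c_2e^(-2t)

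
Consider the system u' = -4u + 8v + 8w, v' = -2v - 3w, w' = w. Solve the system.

u(t) = C_1e^(-4t) + 4C_2e^(-2t), v(t) = C_2e^(-2t) - C_3e^(t), w(t) = C_3e^(t)

Coefficient matrix A = [[-4, 8, 8], [0, -2, -3], [0, 0, 1]].
det(A - λI) = 0 gives eigenvalues λ = -4, -2, 1.
For λ=-4: eigenvector (1,0,0).
For λ=-2: eigenvector (4,1,0).
For λ=1: eigenvector (0,-1,1).
General solution: C_1e^(-4t)(1,0,0) + C_2e^(-2t)(4,1,0) + C_3e^(t)(0,-1,1).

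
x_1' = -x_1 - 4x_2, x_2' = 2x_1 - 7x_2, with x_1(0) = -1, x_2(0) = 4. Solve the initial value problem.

x_1(t) = -10e^(-3t) + 9e^(-5t), x_2(t) = -5e^(-3t) + 9e^(-5t)

Coefficient matrix A = [[-1, -4], [2, -7]].
Characteristic polynomial det(A - λI) = λ^2 + 8λ + 15 = 0.
Eigenvalues λ = -3, -5.
For λ=-3: (A-λI) row 1 is [2, -4], so an eigenvector is (-2, -1).
For λ=-5: (A-λI) row 1 is [4, -4], so an eigenvector is (-1, -1).
General solution: K_1e^(-3t)(-2,-1) + K_2e^(-5t)(-1,-1).
Applying x_1(0)=-1, x_2(0)=4 gives K_1=5, K_2=-9.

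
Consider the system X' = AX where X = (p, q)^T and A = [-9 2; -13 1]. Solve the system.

p(t) = c_1e^(-4t)sin(t) - c_1e^(-4t)cos(t) - c_2e^(-4t)sin(t) - c_2e^(-4t)cos(t), q(t) = 3c_1e^(-4t)sin(t) - 2c_1e^(-4t)cos(t) - 2c_2e^(-4t)sin(t) - 3c_2e^(-4t)cos(t)

Coefficient matrix A = [[-9, 2], [-13, 1]].
Characteristic polynomial det(A - λI) = λ^2 + 8λ + 17 = 0.
Eigenvalues λ = -4 ± i (complex conjugate pair).
For λ=-4+i: an eigenvector is (-1,-2) - i(1,3) = (-1 - i, -2 - 3i).
A real fundamental pair from Re and Im of e^((-4+i)t)v: X_1 = e^(-4t)(cos(t)·(-1,-2) + sin(t)·(1,3)), X_2 = e^(-4t)(sin(t)·(-1,-2) - cos(t)·(1,3)).
General solution: c_1X_1 + c_2X_2.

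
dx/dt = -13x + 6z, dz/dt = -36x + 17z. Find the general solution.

Coefficient matrix A = [[-13, 6], [-36, 17]].
Characteristic polynomial det(A - λI) = λ^2 - 4λ - 5 = 0.
Eigenvalues λ = -1, 5.
For λ=-1: (A-λI) row 1 is [-12, 6], so an eigenvector is (-1, -2).
For λ=5: (A-λI) row 1 is [-18, 6], so an eigenvector is (1, 3).
General solution: c_1e^(-t)(-1,-2) + c_2e^(5t)(1,3).

x(t) = -c_1e^(-t) + c_2e^(5t), z(t) = -2c_1e^(-t) + 3c_2e^(5t)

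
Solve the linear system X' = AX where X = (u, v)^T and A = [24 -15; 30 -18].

Coefficient matrix A = [[24, -15], [30, -18]].
Characteristic polynomial det(A - λI) = λ^2 - 6λ + 18 = 0.
Eigenvalues λ = 3 ± 3i (complex conjugate pair).
For λ=3+3i: an eigenvector is (2,3) - i(-1,-1) = (2 + i, 3 + i).
A real fundamental pair from Re and Im of e^((3+3i)t)v: X_1 = e^(3t)(cos(3t)·(2,3) + sin(3t)·(-1,-1)), X_2 = e^(3t)(sin(3t)·(2,3) - cos(3t)·(-1,-1)).
General solution: c_1X_1 + c_2X_2.

u(t) = -c_1e^(3t)sin(3t) + 2c_1e^(3t)cos(3t) + 2c_2e^(3t)sin(3t) + c_2e^(3t)cos(3t), v(t) = -c_1e^(3t)sin(3t) + 3c_1e^(3t)cos(3t) + 3c_2e^(3t)sin(3t) + c_2e^(3t)cos(3t)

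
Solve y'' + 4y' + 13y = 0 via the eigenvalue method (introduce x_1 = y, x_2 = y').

Let x_1 = y, x_2 = y'. Then x_1' = x_2 and x_2' = -13x_1 - 4x_2.
A = [[0,1],[-13,-4]]; det(A-λI) = λ^2 + 4λ + 13.
Eigenvalues λ = -2 ± 3i.

y(t) = c_1e^(-2t)cos(3t) + c_2e^(-2t)sin(3t)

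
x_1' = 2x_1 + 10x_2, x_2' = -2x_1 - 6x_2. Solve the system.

x_1(t) = 2K_1e^(-2t)sin(2t) + K_1e^(-2t)cos(2t) + K_2e^(-2t)sin(2t) - 2K_2e^(-2t)cos(2t), x_2(t) = -K_1e^(-2t)sin(2t) + K_2e^(-2t)cos(2t)

Coefficient matrix A = [[2, 10], [-2, -6]].
Characteristic polynomial det(A - λI) = λ^2 + 4λ + 8 = 0.
Eigenvalues λ = -2 ± 2i (complex conjugate pair).
For λ=-2+2i: an eigenvector is (1,0) - i(2,-1) = (1 - 2i, 0 + i).
A real fundamental pair from Re and Im of e^((-2+2i)t)v: X_1 = e^(-2t)(cos(2t)·(1,0) + sin(2t)·(2,-1)), X_2 = e^(-2t)(sin(2t)·(1,0) - cos(2t)·(2,-1)).
General solution: K_1X_1 + K_2X_2.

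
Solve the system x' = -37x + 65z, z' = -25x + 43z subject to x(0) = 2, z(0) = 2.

Coefficient matrix A = [[-37, 65], [-25, 43]].
Characteristic polynomial det(A - λI) = λ^2 - 6λ + 34 = 0.
Eigenvalues λ = 3 ± 5i (complex conjugate pair).
For λ=3+5i: an eigenvector is (-3,-2) - i(-2,-1) = (-3 + 2i, -2 + i).
A real fundamental pair from Re and Im of e^((3+5i)t)v: X_1 = e^(3t)(cos(5t)·(-3,-2) + sin(5t)·(-2,-1)), X_2 = e^(3t)(sin(5t)·(-3,-2) - cos(5t)·(-2,-1)).
General solution: c_1X_1 + c_2X_2.
Applying x(0)=2, z(0)=2 gives c_1=-2, c_2=-2.

x(t) = 10e^(3t)sin(5t) + 2e^(3t)cos(5t), z(t) = 6e^(3t)sin(5t) + 2e^(3t)cos(5t)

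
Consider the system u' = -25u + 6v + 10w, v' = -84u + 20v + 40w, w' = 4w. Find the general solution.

u(t) = 2c_1e^(-4t) + c_2e^(-t) + 2c_3e^(4t), v(t) = 7c_1e^(-4t) + 4c_2e^(-t) + 8c_3e^(4t), w(t) = c_3e^(4t)

Coefficient matrix A = [[-25, 6, 10], [-84, 20, 40], [0, 0, 4]].
det(A - λI) = 0 gives eigenvalues λ = -4, -1, 4.
For λ=-4: eigenvector (2,7,0).
For λ=-1: eigenvector (1,4,0).
For λ=4: eigenvector (2,8,1).
General solution: c_1e^(-4t)(2,7,0) + c_2e^(-t)(1,4,0) + c_3e^(4t)(2,8,1).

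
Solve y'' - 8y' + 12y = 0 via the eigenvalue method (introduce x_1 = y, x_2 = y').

y(t) = K_1e^(2t) + K_2e^(6t)

Let x_1 = y, x_2 = y'. Then x_1' = x_2 and x_2' = -12x_1 + 8x_2.
A = [[0,1],[-12,8]]; det(A-λI) = λ^2 - 8λ + 12.
Eigenvalues λ = 2, 6 with eigenvectors (1,2), (1,6).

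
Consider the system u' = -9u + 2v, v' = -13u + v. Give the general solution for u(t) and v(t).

u(t) = C_1e^(-4t)sin(t) + C_1e^(-4t)cos(t) + C_2e^(-4t)sin(t) - C_2e^(-4t)cos(t), v(t) = 2C_1e^(-4t)sin(t) + 3C_1e^(-4t)cos(t) + 3C_2e^(-4t)sin(t) - 2C_2e^(-4t)cos(t)

Coefficient matrix A = [[-9, 2], [-13, 1]].
Characteristic polynomial det(A - λI) = λ^2 + 8λ + 17 = 0.
Eigenvalues λ = -4 ± i (complex conjugate pair).
For λ=-4+i: an eigenvector is (1,3) - i(1,2) = (1 - i, 3 - 2i).
A real fundamental pair from Re and Im of e^((-4+i)t)v: X_1 = e^(-4t)(cos(t)·(1,3) + sin(t)·(1,2)), X_2 = e^(-4t)(sin(t)·(1,3) - cos(t)·(1,2)).
General solution: C_1X_1 + C_2X_2.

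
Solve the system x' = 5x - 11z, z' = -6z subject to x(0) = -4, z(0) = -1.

Coefficient matrix A = [[5, -11], [0, -6]].
Characteristic polynomial det(A - λI) = λ^2 + λ - 30 = 0.
Eigenvalues λ = -6, 5.
For λ=-6: (A-λI) row 1 is [11, -11], so an eigenvector is (-1, -1).
For λ=5: (A-λI) row 1 is [0, -11], so an eigenvector is (1, 0).
General solution: K_1e^(-6t)(-1,-1) + K_2e^(5t)(1,0).
Applying x(0)=-4, z(0)=-1 gives K_1=1, K_2=-3.

x(t) = -3e^(5t) - e^(-6t), z(t) = -e^(-6t)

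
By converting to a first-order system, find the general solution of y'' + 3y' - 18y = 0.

y(t) = c_1e^(3t) + c_2e^(-6t)

Let x_1 = y, x_2 = y'. Then x_1' = x_2 and x_2' = 18x_1 - 3x_2.
A = [[0,1],[18,-3]]; det(A-λI) = λ^2 + 3λ - 18.
Eigenvalues λ = 3, -6 with eigenvectors (1,3), (1,-6).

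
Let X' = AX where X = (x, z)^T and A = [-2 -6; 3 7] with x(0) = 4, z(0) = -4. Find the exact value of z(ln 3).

-324

A = [[-2,-6],[3,7]]; eigenvalues λ = 4, 1.
Eigenvectors: (1,-1) for λ=4, (2,-1) for λ=1.
From the initial condition, c_1 = 4, c_2 = 0.
z(ln 3) = (4)(3^4)(-1) + (0)(3^1)(-1) = -324.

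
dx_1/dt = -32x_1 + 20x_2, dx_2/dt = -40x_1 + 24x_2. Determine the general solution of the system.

x_1(t) = -2K_1e^(-4t)sin(4t) + K_1e^(-4t)cos(4t) + K_2e^(-4t)sin(4t) + 2K_2e^(-4t)cos(4t), x_2(t) = -3K_1e^(-4t)sin(4t) + K_1e^(-4t)cos(4t) + K_2e^(-4t)sin(4t) + 3K_2e^(-4t)cos(4t)

Coefficient matrix A = [[-32, 20], [-40, 24]].
Characteristic polynomial det(A - λI) = λ^2 + 8λ + 32 = 0.
Eigenvalues λ = -4 ± 4i (complex conjugate pair).
For λ=-4+4i: an eigenvector is (1,1) - i(-2,-3) = (1 + 2i, 1 + 3i).
A real fundamental pair from Re and Im of e^((-4+4i)t)v: X_1 = e^(-4t)(cos(4t)·(1,1) + sin(4t)·(-2,-3)), X_2 = e^(-4t)(sin(4t)·(1,1) - cos(4t)·(-2,-3)).
General solution: K_1X_1 + K_2X_2.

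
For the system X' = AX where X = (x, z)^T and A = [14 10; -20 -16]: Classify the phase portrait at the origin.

A = [[14,10],[-20,-16]]; det(A-λI) = λ^2 + 2λ - 24.
λ = 4, -6: opposite signs.

saddle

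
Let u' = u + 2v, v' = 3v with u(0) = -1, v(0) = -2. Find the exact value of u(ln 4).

A = [[1,2],[0,3]]; eigenvalues λ = 1, 3.
Eigenvectors: (1,0) for λ=1, (-1,-1) for λ=3.
From the initial condition, c_1 = 1, c_2 = 2.
u(ln 4) = (1)(4^1)(1) + (2)(4^3)(-1) = -124.

-124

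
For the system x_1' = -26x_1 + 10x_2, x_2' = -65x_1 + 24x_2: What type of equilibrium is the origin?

stable spiral

A = [[-26,10],[-65,24]]; det(A-λI) = λ^2 + 2λ + 26.
λ = -1 ± 5i: negative real part.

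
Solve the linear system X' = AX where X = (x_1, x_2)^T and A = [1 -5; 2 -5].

x_1(t) = -2C_1e^(-2t)sin(t) + C_1e^(-2t)cos(t) + C_2e^(-2t)sin(t) + 2C_2e^(-2t)cos(t), x_2(t) = -C_1e^(-2t)sin(t) + C_1e^(-2t)cos(t) + C_2e^(-2t)sin(t) + C_2e^(-2t)cos(t)

Coefficient matrix A = [[1, -5], [2, -5]].
Characteristic polynomial det(A - λI) = λ^2 + 4λ + 5 = 0.
Eigenvalues λ = -2 ± i (complex conjugate pair).
For λ=-2+i: an eigenvector is (1,1) - i(-2,-1) = (1 + 2i, 1 + i).
A real fundamental pair from Re and Im of e^((-2+i)t)v: X_1 = e^(-2t)(cos(t)·(1,1) + sin(t)·(-2,-1)), X_2 = e^(-2t)(sin(t)·(1,1) - cos(t)·(-2,-1)).
General solution: C_1X_1 + C_2X_2.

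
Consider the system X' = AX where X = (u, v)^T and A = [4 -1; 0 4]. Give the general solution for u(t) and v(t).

Coefficient matrix A = [[4, -1], [0, 4]].
Characteristic polynomial det(A - λI) = λ^2 - 8λ + 16 = 0.
Single eigenvalue λ = 4 with algebraic multiplicity 2.
Eigenvector v = (-1,0); generalized eigenvector w with (A-λI)w=v is (-1,1).
General solution: e^(4t)[c_1·v + c_2·(t·v + w)].

u(t) = -c_1e^(4t) - c_2te^(4t) - c_2e^(4t), v(t) = c_2e^(4t)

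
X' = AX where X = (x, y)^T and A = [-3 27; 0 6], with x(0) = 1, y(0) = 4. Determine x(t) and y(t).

Coefficient matrix A = [[-3, 27], [0, 6]].
Characteristic polynomial det(A - λI) = λ^2 - 3λ - 18 = 0.
Eigenvalues λ = 6, -3.
For λ=6: (A-λI) row 1 is [-9, 27], so an eigenvector is (3, 1).
For λ=-3: (A-λI) row 1 is [0, 27], so an eigenvector is (1, 0).
General solution: C_1e^(6t)(3,1) + C_2e^(-3t)(1,0).
Applying x(0)=1, y(0)=4 gives C_1=4, C_2=-11.

x(t) = 12e^(6t) - 11e^(-3t), y(t) = 4e^(6t)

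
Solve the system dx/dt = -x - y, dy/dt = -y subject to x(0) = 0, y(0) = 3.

x(t) = -3te^(-t), y(t) = 3e^(-t)

Coefficient matrix A = [[-1, -1], [0, -1]].
Characteristic polynomial det(A - λI) = λ^2 + 2λ + 1 = 0.
Single eigenvalue λ = -1 with algebraic multiplicity 2.
Eigenvector v = (-1,0); generalized eigenvector w with (A-λI)w=v is (3,1).
General solution: e^(-t)[c_1·v + c_2·(t·v + w)].
Applying x(0)=0, y(0)=3 gives c_1=9, c_2=3.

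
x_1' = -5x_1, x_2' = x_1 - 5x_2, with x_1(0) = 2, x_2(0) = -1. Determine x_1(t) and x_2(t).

Coefficient matrix A = [[-5, 0], [1, -5]].
Characteristic polynomial det(A - λI) = λ^2 + 10λ + 25 = 0.
Single eigenvalue λ = -5 with algebraic multiplicity 2.
Eigenvector v = (0,1); generalized eigenvector w with (A-λI)w=v is (1,-1).
General solution: e^(-5t)[C_1·v + C_2·(t·v + w)].
Applying x_1(0)=2, x_2(0)=-1 gives C_1=1, C_2=2.

x_1(t) = 2e^(-5t), x_2(t) = 2te^(-5t) - e^(-5t)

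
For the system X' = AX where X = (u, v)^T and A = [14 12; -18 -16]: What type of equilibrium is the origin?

saddle

A = [[14,12],[-18,-16]]; det(A-λI) = λ^2 + 2λ - 8.
λ = -4, 2: opposite signs.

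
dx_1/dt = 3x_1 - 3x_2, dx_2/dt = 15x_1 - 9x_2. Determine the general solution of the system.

Coefficient matrix A = [[3, -3], [15, -9]].
Characteristic polynomial det(A - λI) = λ^2 + 6λ + 18 = 0.
Eigenvalues λ = -3 ± 3i (complex conjugate pair).
For λ=-3+3i: an eigenvector is (0,-1) - i(1,2) = (0 - i, -1 - 2i).
A real fundamental pair from Re and Im of e^((-3+3i)t)v: X_1 = e^(-3t)(cos(3t)·(0,-1) + sin(3t)·(1,2)), X_2 = e^(-3t)(sin(3t)·(0,-1) - cos(3t)·(1,2)).
General solution: K_1X_1 + K_2X_2.

x_1(t) = K_1e^(-3t)sin(3t) - K_2e^(-3t)cos(3t), x_2(t) = 2K_1e^(-3t)sin(3t) - K_1e^(-3t)cos(3t) - K_2e^(-3t)sin(3t) - 2K_2e^(-3t)cos(3t)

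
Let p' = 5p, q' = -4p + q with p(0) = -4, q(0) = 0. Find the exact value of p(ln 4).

-4096

A = [[5,0],[-4,1]]; eigenvalues λ = 1, 5.
Eigenvectors: (0,1) for λ=1, (-1,1) for λ=5.
From the initial condition, c_1 = -4, c_2 = 4.
p(ln 4) = (-4)(4^1)(0) + (4)(4^5)(-1) = -4096.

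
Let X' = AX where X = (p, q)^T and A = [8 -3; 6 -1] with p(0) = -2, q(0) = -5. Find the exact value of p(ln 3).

216

A = [[8,-3],[6,-1]]; eigenvalues λ = 5, 2.
Eigenvectors: (-1,-1) for λ=5, (-1,-2) for λ=2.
From the initial condition, c_1 = -1, c_2 = 3.
p(ln 3) = (-1)(3^5)(-1) + (3)(3^2)(-1) = 216.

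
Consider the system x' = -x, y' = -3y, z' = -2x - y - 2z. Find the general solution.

x(t) = K_2e^(-t), y(t) = K_1e^(-3t), z(t) = K_1e^(-3t) - 2K_2e^(-t) + K_3e^(-2t)

Coefficient matrix A = [[-1, 0, 0], [0, -3, 0], [-2, -1, -2]].
det(A - λI) = 0 gives eigenvalues λ = -3, -1, -2.
For λ=-3: eigenvector (0,1,1).
For λ=-1: eigenvector (1,0,-2).
For λ=-2: eigenvector (0,0,1).
General solution: K_1e^(-3t)(0,1,1) + K_2e^(-t)(1,0,-2) + K_3e^(-2t)(0,0,1).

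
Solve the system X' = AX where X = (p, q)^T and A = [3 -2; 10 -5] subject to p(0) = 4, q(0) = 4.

Coefficient matrix A = [[3, -2], [10, -5]].
Characteristic polynomial det(A - λI) = λ^2 + 2λ + 5 = 0.
Eigenvalues λ = -1 ± 2i (complex conjugate pair).
For λ=-1+2i: an eigenvector is (0,-1) - i(1,2) = (0 - i, -1 - 2i).
A real fundamental pair from Re and Im of e^((-1+2i)t)v: X_1 = e^(-t)(cos(2t)·(0,-1) + sin(2t)·(1,2)), X_2 = e^(-t)(sin(2t)·(0,-1) - cos(2t)·(1,2)).
General solution: C_1X_1 + C_2X_2.
Applying p(0)=4, q(0)=4 gives C_1=4, C_2=-4.

p(t) = 4e^(-t)sin(2t) + 4e^(-t)cos(2t), q(t) = 12e^(-t)sin(2t) + 4e^(-t)cos(2t)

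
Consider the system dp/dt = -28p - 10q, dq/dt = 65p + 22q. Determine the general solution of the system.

Coefficient matrix A = [[-28, -10], [65, 22]].
Characteristic polynomial det(A - λI) = λ^2 + 6λ + 34 = 0.
Eigenvalues λ = -3 ± 5i (complex conjugate pair).
For λ=-3+5i: an eigenvector is (-1,2) - i(1,-3) = (-1 - i, 2 + 3i).
A real fundamental pair from Re and Im of e^((-3+5i)t)v: X_1 = e^(-3t)(cos(5t)·(-1,2) + sin(5t)·(1,-3)), X_2 = e^(-3t)(sin(5t)·(-1,2) - cos(5t)·(1,-3)).
General solution: C_1X_1 + C_2X_2.

p(t) = C_1e^(-3t)sin(5t) - C_1e^(-3t)cos(5t) - C_2e^(-3t)sin(5t) - C_2e^(-3t)cos(5t), q(t) = -3C_1e^(-3t)sin(5t) + 2C_1e^(-3t)cos(5t) + 2C_2e^(-3t)sin(5t) + 3C_2e^(-3t)cos(5t)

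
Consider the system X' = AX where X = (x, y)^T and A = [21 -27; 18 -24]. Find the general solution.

x(t) = C_1e^(-6t) + 3C_2e^(3t), y(t) = C_1e^(-6t) + 2C_2e^(3t)

Coefficient matrix A = [[21, -27], [18, -24]].
Characteristic polynomial det(A - λI) = λ^2 + 3λ - 18 = 0.
Eigenvalues λ = -6, 3.
For λ=-6: (A-λI) row 1 is [27, -27], so an eigenvector is (1, 1).
For λ=3: (A-λI) row 1 is [18, -27], so an eigenvector is (3, 2).
General solution: C_1e^(-6t)(1,1) + C_2e^(3t)(3,2).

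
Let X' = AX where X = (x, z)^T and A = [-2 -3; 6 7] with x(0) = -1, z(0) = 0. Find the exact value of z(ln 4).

A = [[-2,-3],[6,7]]; eigenvalues λ = 1, 4.
Eigenvectors: (1,-1) for λ=1, (1,-2) for λ=4.
From the initial condition, c_1 = -2, c_2 = 1.
z(ln 4) = (-2)(4^1)(-1) + (1)(4^4)(-2) = -504.

-504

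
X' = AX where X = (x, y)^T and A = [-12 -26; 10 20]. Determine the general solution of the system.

x(t) = 3K_1e^(4t)sin(2t) - 2K_1e^(4t)cos(2t) - 2K_2e^(4t)sin(2t) - 3K_2e^(4t)cos(2t), y(t) = -2K_1e^(4t)sin(2t) + K_1e^(4t)cos(2t) + K_2e^(4t)sin(2t) + 2K_2e^(4t)cos(2t)

Coefficient matrix A = [[-12, -26], [10, 20]].
Characteristic polynomial det(A - λI) = λ^2 - 8λ + 20 = 0.
Eigenvalues λ = 4 ± 2i (complex conjugate pair).
For λ=4+2i: an eigenvector is (-2,1) - i(3,-2) = (-2 - 3i, 1 + 2i).
A real fundamental pair from Re and Im of e^((4+2i)t)v: X_1 = e^(4t)(cos(2t)·(-2,1) + sin(2t)·(3,-2)), X_2 = e^(4t)(sin(2t)·(-2,1) - cos(2t)·(3,-2)).
General solution: K_1X_1 + K_2X_2.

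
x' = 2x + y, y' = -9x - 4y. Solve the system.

Coefficient matrix A = [[2, 1], [-9, -4]].
Characteristic polynomial det(A - λI) = λ^2 + 2λ + 1 = 0.
Single eigenvalue λ = -1 with algebraic multiplicity 2.
Eigenvector v = (1,-3); generalized eigenvector w with (A-λI)w=v is (0,1).
General solution: e^(-t)[K_1·v + K_2·(t·v + w)].

x(t) = K_1e^(-t) + K_2te^(-t), y(t) = -3K_1e^(-t) - 3K_2te^(-t) + K_2e^(-t)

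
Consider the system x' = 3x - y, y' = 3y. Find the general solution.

x(t) = -C_1e^(3t) - C_2te^(3t) - C_2e^(3t), y(t) = C_2e^(3t)

Coefficient matrix A = [[3, -1], [0, 3]].
Characteristic polynomial det(A - λI) = λ^2 - 6λ + 9 = 0.
Single eigenvalue λ = 3 with algebraic multiplicity 2.
Eigenvector v = (-1,0); generalized eigenvector w with (A-λI)w=v is (-1,1).
General solution: e^(3t)[C_1·v + C_2·(t·v + w)].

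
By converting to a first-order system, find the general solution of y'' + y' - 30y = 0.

Let x_1 = y, x_2 = y'. Then x_1' = x_2 and x_2' = 30x_1 - x_2.
A = [[0,1],[30,-1]]; det(A-λI) = λ^2 + λ - 30.
Eigenvalues λ = 5, -6 with eigenvectors (1,5), (1,-6).

y(t) = C_1e^(5t) + C_2e^(-6t)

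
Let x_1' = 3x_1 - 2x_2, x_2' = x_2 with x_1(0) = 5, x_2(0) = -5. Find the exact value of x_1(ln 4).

620

A = [[3,-2],[0,1]]; eigenvalues λ = 3, 1.
Eigenvectors: (1,0) for λ=3, (-1,-1) for λ=1.
From the initial condition, c_1 = 10, c_2 = 5.
x_1(ln 4) = (10)(4^3)(1) + (5)(4^1)(-1) = 620.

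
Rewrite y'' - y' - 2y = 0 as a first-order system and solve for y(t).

Let x_1 = y, x_2 = y'. Then x_1' = x_2 and x_2' = 2x_1 + x_2.
A = [[0,1],[2,1]]; det(A-λI) = λ^2 - λ - 2.
Eigenvalues λ = -1, 2 with eigenvectors (1,-1), (1,2).

y(t) = K_1e^(-t) + K_2e^(2t)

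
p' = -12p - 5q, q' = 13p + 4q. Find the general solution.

Coefficient matrix A = [[-12, -5], [13, 4]].
Characteristic polynomial det(A - λI) = λ^2 + 8λ + 17 = 0.
Eigenvalues λ = -4 ± i (complex conjugate pair).
For λ=-4+i: an eigenvector is (2,-3) - i(-1,2) = (2 + i, -3 - 2i).
A real fundamental pair from Re and Im of e^((-4+i)t)v: X_1 = e^(-4t)(cos(t)·(2,-3) + sin(t)·(-1,2)), X_2 = e^(-4t)(sin(t)·(2,-3) - cos(t)·(-1,2)).
General solution: C_1X_1 + C_2X_2.

p(t) = -C_1e^(-4t)sin(t) + 2C_1e^(-4t)cos(t) + 2C_2e^(-4t)sin(t) + C_2e^(-4t)cos(t), q(t) = 2C_1e^(-4t)sin(t) - 3C_1e^(-4t)cos(t) - 3C_2e^(-4t)sin(t) - 2C_2e^(-4t)cos(t)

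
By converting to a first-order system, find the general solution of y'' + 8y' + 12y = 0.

Let x_1 = y, x_2 = y'. Then x_1' = x_2 and x_2' = -12x_1 - 8x_2.
A = [[0,1],[-12,-8]]; det(A-λI) = λ^2 + 8λ + 12.
Eigenvalues λ = -6, -2 with eigenvectors (1,-6), (1,-2).

y(t) = K_1e^(-6t) + K_2e^(-2t)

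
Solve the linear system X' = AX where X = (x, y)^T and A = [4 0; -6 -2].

Coefficient matrix A = [[4, 0], [-6, -2]].
Characteristic polynomial det(A - λI) = λ^2 - 2λ - 8 = 0.
Eigenvalues λ = 4, -2.
For λ=4: (A-λI) row 2 is [-6, -6], so an eigenvector is (1, -1).
For λ=-2: (A-λI) row 1 is [6, 0], so an eigenvector is (0, 1).
General solution: C_1e^(4t)(1,-1) + C_2e^(-2t)(0,1).

x(t) = C_1e^(4t), y(t) = -C_1e^(4t) + C_2e^(-2t)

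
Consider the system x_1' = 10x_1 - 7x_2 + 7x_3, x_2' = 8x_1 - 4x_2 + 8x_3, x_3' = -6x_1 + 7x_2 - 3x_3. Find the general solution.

x_1(t) = C_1e^(-4t) - C_3e^(3t), x_2(t) = C_1e^(-4t) + C_2e^(4t), x_3(t) = -C_1e^(-4t) + C_2e^(4t) + C_3e^(3t)

Coefficient matrix A = [[10, -7, 7], [8, -4, 8], [-6, 7, -3]].
det(A - λI) = 0 gives eigenvalues λ = -4, 4, 3.
For λ=-4: eigenvector (1,1,-1).
For λ=4: eigenvector (0,1,1).
For λ=3: eigenvector (-1,0,1).
General solution: C_1e^(-4t)(1,1,-1) + C_2e^(4t)(0,1,1) + C_3e^(3t)(-1,0,1).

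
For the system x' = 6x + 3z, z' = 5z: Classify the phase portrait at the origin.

A = [[6,3],[0,5]]; det(A-λI) = λ^2 - 11λ + 30.
λ = 6, 5: both positive.

unstable node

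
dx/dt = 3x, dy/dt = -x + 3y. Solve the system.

Coefficient matrix A = [[3, 0], [-1, 3]].
Characteristic polynomial det(A - λI) = λ^2 - 6λ + 9 = 0.
Single eigenvalue λ = 3 with algebraic multiplicity 2.
Eigenvector v = (0,-1); generalized eigenvector w with (A-λI)w=v is (1,-2).
General solution: e^(3t)[K_1·v + K_2·(t·v + w)].

x(t) = K_2e^(3t), y(t) = -K_1e^(3t) - K_2te^(3t) - 2K_2e^(3t)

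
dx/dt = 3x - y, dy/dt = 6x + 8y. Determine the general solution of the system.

x(t) = c_1e^(6t) + c_2e^(5t), y(t) = -3c_1e^(6t) - 2c_2e^(5t)

Coefficient matrix A = [[3, -1], [6, 8]].
Characteristic polynomial det(A - λI) = λ^2 - 11λ + 30 = 0.
Eigenvalues λ = 6, 5.
For λ=6: (A-λI) row 1 is [-3, -1], so an eigenvector is (1, -3).
For λ=5: (A-λI) row 1 is [-2, -1], so an eigenvector is (1, -2).
General solution: c_1e^(6t)(1,-3) + c_2e^(5t)(1,-2).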